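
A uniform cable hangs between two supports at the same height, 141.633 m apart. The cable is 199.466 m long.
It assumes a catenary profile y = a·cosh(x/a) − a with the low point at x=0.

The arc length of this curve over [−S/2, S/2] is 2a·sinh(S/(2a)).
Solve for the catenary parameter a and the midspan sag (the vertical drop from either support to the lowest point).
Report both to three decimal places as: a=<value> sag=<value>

a=47.789 sag=62.802

seed: a₀ = √(S³/(24(L−S))) = √(141.633³/(24·57.833)) = 45.243188
iter 1: u=1.565241  f(a)=+7.512e+00  f'(a)=-3.240e+00  a ← 45.243188 − (+7.512e+00/-3.240e+00) = 47.561567
iter 2: u=1.488944  f(a)=+6.160e-01  f'(a)=-2.729e+00  a ← 47.561567 − (+6.160e-01/-2.729e+00) = 47.787325
iter 3: u=1.481910  f(a)=+4.960e-03  f'(a)=-2.685e+00  a ← 47.787325 − (+4.960e-03/-2.685e+00) = 47.789172
iter 4: u=1.481852  f(a)=+3.274e-07  f'(a)=-2.685e+00  a ← 47.789172 − (+3.274e-07/-2.685e+00) = 47.789172
iter 5: u=1.481852  f(a)=+2.842e-14  f'(a)=-2.685e+00  a ← 47.789172 − (+2.842e-14/-2.685e+00) = 47.789172
converged: |Δa| < 1e-12 after 5 iterations
sag = a·(cosh(S/(2a)) − 1) = 47.789172·(cosh(1.481852) − 1) = 62.802311
T_max/T_min = cosh(S/(2a)) = 2.314154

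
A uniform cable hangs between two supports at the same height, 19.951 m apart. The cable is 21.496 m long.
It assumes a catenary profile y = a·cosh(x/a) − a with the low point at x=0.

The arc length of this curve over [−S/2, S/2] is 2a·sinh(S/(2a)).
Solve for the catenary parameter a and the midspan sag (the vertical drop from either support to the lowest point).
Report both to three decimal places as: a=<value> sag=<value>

seed: a₀ = √(S³/(24(L−S))) = √(19.951³/(24·1.545)) = 14.634475
iter 1: u=0.681644  f(a)=+3.629e-02  f'(a)=-2.211e-01  a ← 14.634475 − (+3.629e-02/-2.211e-01) = 14.798607
iter 2: u=0.674084  f(a)=+6.196e-04  f'(a)=-2.136e-01  a ← 14.798607 − (+6.196e-04/-2.136e-01) = 14.801508
iter 3: u=0.673952  f(a)=+1.876e-07  f'(a)=-2.135e-01  a ← 14.801508 − (+1.876e-07/-2.135e-01) = 14.801508
iter 4: u=0.673952  f(a)=+1.776e-14  f'(a)=-2.135e-01  a ← 14.801508 − (+1.776e-14/-2.135e-01) = 14.801508
converged: |Δa| < 1e-12 after 4 iterations
sag = a·(cosh(S/(2a)) − 1) = 14.801508·(cosh(0.673952) − 1) = 3.490680
T_max/T_min = cosh(S/(2a)) = 1.235833

a=14.802 sag=3.491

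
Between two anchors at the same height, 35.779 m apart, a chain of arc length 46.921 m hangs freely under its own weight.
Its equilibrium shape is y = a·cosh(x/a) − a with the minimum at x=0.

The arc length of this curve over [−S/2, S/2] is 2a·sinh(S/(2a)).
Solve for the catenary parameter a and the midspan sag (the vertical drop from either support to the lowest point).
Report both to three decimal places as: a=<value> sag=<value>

seed: a₀ = √(S³/(24(L−S))) = √(35.779³/(24·11.142)) = 13.087452
iter 1: u=1.366920  f(a)=+1.088e+00  f'(a)=-2.043e+00  a ← 13.087452 − (+1.088e+00/-2.043e+00) = 13.620271
iter 2: u=1.313447  f(a)=+7.000e-02  f'(a)=-1.788e+00  a ← 13.620271 − (+7.000e-02/-1.788e+00) = 13.659426
iter 3: u=1.309682  f(a)=+3.335e-04  f'(a)=-1.771e+00  a ← 13.659426 − (+3.335e-04/-1.771e+00) = 13.659614
iter 4: u=1.309664  f(a)=+7.652e-09  f'(a)=-1.771e+00  a ← 13.659614 − (+7.652e-09/-1.771e+00) = 13.659614
iter 5: u=1.309664  f(a)=+7.105e-15  f'(a)=-1.771e+00  a ← 13.659614 − (+7.105e-15/-1.771e+00) = 13.659614
converged: |Δa| < 1e-12 after 5 iterations
sag = a·(cosh(S/(2a)) − 1) = 13.659614·(cosh(1.309664) − 1) = 13.487764
T_max/T_min = cosh(S/(2a)) = 1.987419

a=13.660 sag=13.488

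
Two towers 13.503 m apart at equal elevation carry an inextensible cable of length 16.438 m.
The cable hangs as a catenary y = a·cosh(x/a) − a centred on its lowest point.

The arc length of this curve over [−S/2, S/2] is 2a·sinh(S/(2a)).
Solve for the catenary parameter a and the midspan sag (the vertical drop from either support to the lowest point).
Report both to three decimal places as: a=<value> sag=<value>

a=6.096 sag=4.137

seed: a₀ = √(S³/(24(L−S))) = √(13.503³/(24·2.935)) = 5.912018
iter 1: u=1.141996  f(a)=+1.974e-01  f'(a)=-1.129e+00  a ← 5.912018 − (+1.974e-01/-1.129e+00) = 6.086963
iter 2: u=1.109174  f(a)=+9.103e-03  f'(a)=-1.027e+00  a ← 6.086963 − (+9.103e-03/-1.027e+00) = 6.095829
iter 3: u=1.107561  f(a)=+2.142e-05  f'(a)=-1.022e+00  a ← 6.095829 − (+2.142e-05/-1.022e+00) = 6.095850
iter 4: u=1.107557  f(a)=+1.192e-10  f'(a)=-1.022e+00  a ← 6.095850 − (+1.192e-10/-1.022e+00) = 6.095850
iter 5: u=1.107557  f(a)=+3.553e-15  f'(a)=-1.022e+00  a ← 6.095850 − (+3.553e-15/-1.022e+00) = 6.095850
converged: |Δa| < 1e-12 after 5 iterations
sag = a·(cosh(S/(2a)) − 1) = 6.095850·(cosh(1.107557) − 1) = 4.137006
T_max/T_min = cosh(S/(2a)) = 1.678659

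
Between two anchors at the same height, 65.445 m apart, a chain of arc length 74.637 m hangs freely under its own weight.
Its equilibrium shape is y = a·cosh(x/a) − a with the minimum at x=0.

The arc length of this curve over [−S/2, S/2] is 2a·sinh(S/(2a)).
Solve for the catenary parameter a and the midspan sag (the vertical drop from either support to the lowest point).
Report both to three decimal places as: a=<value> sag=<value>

a=36.373 sag=15.739

seed: a₀ = √(S³/(24(L−S))) = √(65.445³/(24·9.192)) = 35.645448
iter 1: u=0.917999  f(a)=+3.952e-01  f'(a)=-5.605e-01  a ← 35.645448 − (+3.952e-01/-5.605e-01) = 36.350447
iter 2: u=0.900195  f(a)=+1.203e-02  f'(a)=-5.269e-01  a ← 36.350447 − (+1.203e-02/-5.269e-01) = 36.373276
iter 3: u=0.899630  f(a)=+1.192e-05  f'(a)=-5.258e-01  a ← 36.373276 − (+1.192e-05/-5.258e-01) = 36.373299
iter 4: u=0.899630  f(a)=+1.172e-11  f'(a)=-5.258e-01  a ← 36.373299 − (+1.172e-11/-5.258e-01) = 36.373299
converged: |Δa| < 1e-12 after 4 iterations
sag = a·(cosh(S/(2a)) − 1) = 36.373299·(cosh(0.899630) − 1) = 15.738958
T_max/T_min = cosh(S/(2a)) = 1.432706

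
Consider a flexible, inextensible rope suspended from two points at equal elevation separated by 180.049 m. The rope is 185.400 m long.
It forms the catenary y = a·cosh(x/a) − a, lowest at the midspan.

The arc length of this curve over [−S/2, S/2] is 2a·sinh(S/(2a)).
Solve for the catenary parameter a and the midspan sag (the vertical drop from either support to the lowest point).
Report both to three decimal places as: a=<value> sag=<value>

seed: a₀ = √(S³/(24(L−S))) = √(180.049³/(24·5.351)) = 213.188107
iter 1: u=0.422277  f(a)=+4.791e-02  f'(a)=-5.110e-02  a ← 213.188107 − (+4.791e-02/-5.110e-02) = 214.125709
iter 2: u=0.420428  f(a)=+3.179e-04  f'(a)=-5.042e-02  a ← 214.125709 − (+3.179e-04/-5.042e-02) = 214.132014
iter 3: u=0.420416  f(a)=+1.421e-08  f'(a)=-5.042e-02  a ← 214.132014 − (+1.421e-08/-5.042e-02) = 214.132014
iter 4: u=0.420416  f(a)=+2.842e-14  f'(a)=-5.042e-02  a ← 214.132014 − (+2.842e-14/-5.042e-02) = 214.132014
converged: |Δa| < 1e-12 after 4 iterations
sag = a·(cosh(S/(2a)) − 1) = 214.132014·(cosh(0.420416) − 1) = 19.204244
T_max/T_min = cosh(S/(2a)) = 1.089684

a=214.132 sag=19.204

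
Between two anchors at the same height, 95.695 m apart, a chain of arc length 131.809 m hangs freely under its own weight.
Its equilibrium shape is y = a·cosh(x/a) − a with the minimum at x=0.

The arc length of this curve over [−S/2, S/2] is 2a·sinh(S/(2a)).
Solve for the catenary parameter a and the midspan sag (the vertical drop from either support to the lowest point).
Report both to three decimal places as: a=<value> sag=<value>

a=33.461 sag=40.452

seed: a₀ = √(S³/(24(L−S))) = √(95.695³/(24·36.114)) = 31.797315
iter 1: u=1.504765  f(a)=+4.316e+00  f'(a)=-2.829e+00  a ← 31.797315 − (+4.316e+00/-2.829e+00) = 33.322880
iter 2: u=1.435875  f(a)=+3.301e-01  f'(a)=-2.412e+00  a ← 33.322880 − (+3.301e-01/-2.412e+00) = 33.459743
iter 3: u=1.430002  f(a)=+2.283e-03  f'(a)=-2.378e+00  a ← 33.459743 − (+2.283e-03/-2.378e+00) = 33.460703
iter 4: u=1.429961  f(a)=+1.110e-07  f'(a)=-2.378e+00  a ← 33.460703 − (+1.110e-07/-2.378e+00) = 33.460703
iter 5: u=1.429961  f(a)=+0.000e+00  f'(a)=-2.378e+00  a ← 33.460703 − (+0.000e+00/-2.378e+00) = 33.460703
converged: |Δa| < 1e-12 after 5 iterations
sag = a·(cosh(S/(2a)) − 1) = 33.460703·(cosh(1.429961) − 1) = 40.451554
T_max/T_min = cosh(S/(2a)) = 2.208927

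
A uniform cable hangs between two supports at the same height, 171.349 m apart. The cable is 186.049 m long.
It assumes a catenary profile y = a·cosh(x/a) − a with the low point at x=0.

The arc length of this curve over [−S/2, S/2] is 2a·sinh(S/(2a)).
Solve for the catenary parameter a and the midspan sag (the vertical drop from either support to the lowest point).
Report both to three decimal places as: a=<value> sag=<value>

a=120.922 sag=31.642

seed: a₀ = √(S³/(24(L−S))) = √(171.349³/(24·14.700)) = 119.414777
iter 1: u=0.717453  f(a)=+3.830e-01  f'(a)=-2.591e-01  a ← 119.414777 − (+3.830e-01/-2.591e-01) = 120.892933
iter 2: u=0.708681  f(a)=+7.228e-03  f'(a)=-2.494e-01  a ← 120.892933 − (+7.228e-03/-2.494e-01) = 120.921911
iter 3: u=0.708511  f(a)=+2.684e-06  f'(a)=-2.492e-01  a ← 120.921911 − (+2.684e-06/-2.492e-01) = 120.921922
iter 4: u=0.708511  f(a)=+3.695e-13  f'(a)=-2.492e-01  a ← 120.921922 − (+3.695e-13/-2.492e-01) = 120.921922
converged: |Δa| < 1e-12 after 4 iterations
sag = a·(cosh(S/(2a)) − 1) = 120.921922·(cosh(0.708511) − 1) = 31.641733
T_max/T_min = cosh(S/(2a)) = 1.261671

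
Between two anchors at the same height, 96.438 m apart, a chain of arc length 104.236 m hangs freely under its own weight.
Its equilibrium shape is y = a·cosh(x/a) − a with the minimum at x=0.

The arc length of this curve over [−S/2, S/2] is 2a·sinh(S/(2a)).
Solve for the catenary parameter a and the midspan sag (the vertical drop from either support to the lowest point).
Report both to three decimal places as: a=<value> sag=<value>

a=70.051 sag=17.261

seed: a₀ = √(S³/(24(L−S))) = √(96.438³/(24·7.798)) = 69.226927
iter 1: u=0.696535  f(a)=+1.914e-01  f'(a)=-2.364e-01  a ← 69.226927 − (+1.914e-01/-2.364e-01) = 70.036390
iter 2: u=0.688485  f(a)=+3.408e-03  f'(a)=-2.281e-01  a ← 70.036390 − (+3.408e-03/-2.281e-01) = 70.051334
iter 3: u=0.688338  f(a)=+1.125e-06  f'(a)=-2.279e-01  a ← 70.051334 − (+1.125e-06/-2.279e-01) = 70.051339
iter 4: u=0.688338  f(a)=+1.279e-13  f'(a)=-2.279e-01  a ← 70.051339 − (+1.279e-13/-2.279e-01) = 70.051339
converged: |Δa| < 1e-12 after 4 iterations
sag = a·(cosh(S/(2a)) − 1) = 70.051339·(cosh(0.688338) − 1) = 17.261180
T_max/T_min = cosh(S/(2a)) = 1.246408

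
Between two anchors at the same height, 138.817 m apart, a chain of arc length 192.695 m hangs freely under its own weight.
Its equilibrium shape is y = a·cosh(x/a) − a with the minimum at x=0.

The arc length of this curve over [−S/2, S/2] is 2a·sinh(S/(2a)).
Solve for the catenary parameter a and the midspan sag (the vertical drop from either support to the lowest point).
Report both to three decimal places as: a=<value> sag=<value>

seed: a₀ = √(S³/(24(L−S))) = √(138.817³/(24·53.878)) = 45.483369
iter 1: u=1.526019  f(a)=+6.633e+00  f'(a)=-2.969e+00  a ← 45.483369 − (+6.633e+00/-2.969e+00) = 47.717540
iter 2: u=1.454570  f(a)=+5.200e-01  f'(a)=-2.520e+00  a ← 47.717540 − (+5.200e-01/-2.520e+00) = 47.923908
iter 3: u=1.448306  f(a)=+3.798e-03  f'(a)=-2.483e+00  a ← 47.923908 − (+3.798e-03/-2.483e+00) = 47.925437
iter 4: u=1.448260  f(a)=+2.058e-07  f'(a)=-2.483e+00  a ← 47.925437 − (+2.058e-07/-2.483e+00) = 47.925437
iter 5: u=1.448260  f(a)=-2.842e-14  f'(a)=-2.483e+00  a ← 47.925437 − (-2.842e-14/-2.483e+00) = 47.925437
converged: |Δa| < 1e-12 after 5 iterations
sag = a·(cosh(S/(2a)) − 1) = 47.925437·(cosh(1.448260) − 1) = 59.683523
T_max/T_min = cosh(S/(2a)) = 2.245341

a=47.925 sag=59.684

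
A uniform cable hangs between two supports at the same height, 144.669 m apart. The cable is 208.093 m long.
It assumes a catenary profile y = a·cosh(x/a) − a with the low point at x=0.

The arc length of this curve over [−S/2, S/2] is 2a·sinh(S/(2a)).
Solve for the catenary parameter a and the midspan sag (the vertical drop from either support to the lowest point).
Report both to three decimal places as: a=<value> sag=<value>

a=47.279 sag=67.005

seed: a₀ = √(S³/(24(L−S))) = √(144.669³/(24·63.424)) = 44.599582
iter 1: u=1.621865  f(a)=+8.884e+00  f'(a)=-3.666e+00  a ← 44.599582 − (+8.884e+00/-3.666e+00) = 47.022770
iter 2: u=1.538287  f(a)=+7.754e-01  f'(a)=-3.052e+00  a ← 47.022770 − (+7.754e-01/-3.052e+00) = 47.276856
iter 3: u=1.530019  f(a)=+7.155e-03  f'(a)=-2.996e+00  a ← 47.276856 − (+7.155e-03/-2.996e+00) = 47.279245
iter 4: u=1.529942  f(a)=+6.217e-07  f'(a)=-2.995e+00  a ← 47.279245 − (+6.217e-07/-2.995e+00) = 47.279245
iter 5: u=1.529942  f(a)=+2.842e-14  f'(a)=-2.995e+00  a ← 47.279245 − (+2.842e-14/-2.995e+00) = 47.279245
converged: |Δa| < 1e-12 after 5 iterations
sag = a·(cosh(S/(2a)) − 1) = 47.279245·(cosh(1.529942) − 1) = 67.005492
T_max/T_min = cosh(S/(2a)) = 2.417228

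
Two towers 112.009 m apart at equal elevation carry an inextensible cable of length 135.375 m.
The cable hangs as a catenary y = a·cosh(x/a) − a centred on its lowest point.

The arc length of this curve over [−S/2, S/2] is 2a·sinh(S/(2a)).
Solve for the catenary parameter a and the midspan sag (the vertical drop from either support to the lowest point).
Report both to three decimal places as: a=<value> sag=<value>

seed: a₀ = √(S³/(24(L−S))) = √(112.009³/(24·23.366)) = 50.058931
iter 1: u=1.118771  f(a)=+1.507e+00  f'(a)=-1.056e+00  a ← 50.058931 − (+1.507e+00/-1.056e+00) = 51.486042
iter 2: u=1.087761  f(a)=+6.683e-02  f'(a)=-9.640e-01  a ← 51.486042 − (+6.683e-02/-9.640e-01) = 51.555372
iter 3: u=1.086298  f(a)=+1.450e-04  f'(a)=-9.598e-01  a ← 51.555372 − (+1.450e-04/-9.598e-01) = 51.555523
iter 4: u=1.086295  f(a)=+6.860e-10  f'(a)=-9.598e-01  a ← 51.555523 − (+6.860e-10/-9.598e-01) = 51.555523
iter 5: u=1.086295  f(a)=+2.842e-14  f'(a)=-9.598e-01  a ← 51.555523 − (+2.842e-14/-9.598e-01) = 51.555523
converged: |Δa| < 1e-12 after 5 iterations
sag = a·(cosh(S/(2a)) − 1) = 51.555523·(cosh(1.086295) − 1) = 33.530137
T_max/T_min = cosh(S/(2a)) = 1.650369

a=51.556 sag=33.530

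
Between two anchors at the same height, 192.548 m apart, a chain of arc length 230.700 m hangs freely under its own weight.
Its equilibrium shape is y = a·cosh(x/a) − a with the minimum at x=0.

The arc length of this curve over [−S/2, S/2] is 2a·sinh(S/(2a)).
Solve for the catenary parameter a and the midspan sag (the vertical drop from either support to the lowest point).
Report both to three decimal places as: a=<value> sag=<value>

seed: a₀ = √(S³/(24(L−S))) = √(192.548³/(24·38.152)) = 88.296653
iter 1: u=1.090347  f(a)=+2.333e+00  f'(a)=-9.714e-01  a ← 88.296653 − (+2.333e+00/-9.714e-01) = 90.698535
iter 2: u=1.061472  f(a)=+9.859e-02  f'(a)=-8.909e-01  a ← 90.698535 − (+9.859e-02/-8.909e-01) = 90.809203
iter 3: u=1.060179  f(a)=+1.932e-04  f'(a)=-8.874e-01  a ← 90.809203 − (+1.932e-04/-8.874e-01) = 90.809421
iter 4: u=1.060176  f(a)=+7.456e-10  f'(a)=-8.874e-01  a ← 90.809421 − (+7.456e-10/-8.874e-01) = 90.809421
iter 5: u=1.060176  f(a)=+5.684e-14  f'(a)=-8.874e-01  a ← 90.809421 − (+5.684e-14/-8.874e-01) = 90.809421
converged: |Δa| < 1e-12 after 5 iterations
sag = a·(cosh(S/(2a)) − 1) = 90.809421·(cosh(1.060176) − 1) = 55.996483
T_max/T_min = cosh(S/(2a)) = 1.616637

a=90.809 sag=55.996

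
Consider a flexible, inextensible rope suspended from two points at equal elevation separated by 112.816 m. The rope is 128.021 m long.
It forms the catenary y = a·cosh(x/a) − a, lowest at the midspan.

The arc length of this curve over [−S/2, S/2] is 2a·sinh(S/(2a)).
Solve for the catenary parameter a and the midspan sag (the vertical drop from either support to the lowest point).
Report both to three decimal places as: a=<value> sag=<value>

seed: a₀ = √(S³/(24(L−S))) = √(112.816³/(24·15.205)) = 62.727389
iter 1: u=0.899256  f(a)=+6.268e-01  f'(a)=-5.251e-01  a ← 62.727389 − (+6.268e-01/-5.251e-01) = 63.920871
iter 2: u=0.882466  f(a)=+1.833e-02  f'(a)=-4.948e-01  a ← 63.920871 − (+1.833e-02/-4.948e-01) = 63.957924
iter 3: u=0.881955  f(a)=+1.674e-05  f'(a)=-4.939e-01  a ← 63.957924 − (+1.674e-05/-4.939e-01) = 63.957958
iter 4: u=0.881954  f(a)=+1.401e-11  f'(a)=-4.939e-01  a ← 63.957958 − (+1.401e-11/-4.939e-01) = 63.957958
converged: |Δa| < 1e-12 after 4 iterations
sag = a·(cosh(S/(2a)) − 1) = 63.957958·(cosh(0.881954) − 1) = 26.529414
T_max/T_min = cosh(S/(2a)) = 1.414795

a=63.958 sag=26.529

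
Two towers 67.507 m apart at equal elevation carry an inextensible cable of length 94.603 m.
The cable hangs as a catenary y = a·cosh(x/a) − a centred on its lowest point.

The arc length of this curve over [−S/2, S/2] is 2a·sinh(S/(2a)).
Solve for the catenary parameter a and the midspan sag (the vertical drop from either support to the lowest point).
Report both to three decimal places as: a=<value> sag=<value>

seed: a₀ = √(S³/(24(L−S))) = √(67.507³/(24·27.096)) = 21.750287
iter 1: u=1.551865  f(a)=+3.456e+00  f'(a)=-3.146e+00  a ← 21.750287 − (+3.456e+00/-3.146e+00) = 22.849049
iter 2: u=1.477239  f(a)=+2.792e-01  f'(a)=-2.656e+00  a ← 22.849049 − (+2.792e-01/-2.656e+00) = 22.954149
iter 3: u=1.470475  f(a)=+2.175e-03  f'(a)=-2.615e+00  a ← 22.954149 − (+2.175e-03/-2.615e+00) = 22.954981
iter 4: u=1.470422  f(a)=+1.343e-07  f'(a)=-2.615e+00  a ← 22.954981 − (+1.343e-07/-2.615e+00) = 22.954981
iter 5: u=1.470422  f(a)=+1.421e-14  f'(a)=-2.615e+00  a ← 22.954981 − (+1.421e-14/-2.615e+00) = 22.954981
converged: |Δa| < 1e-12 after 5 iterations
sag = a·(cosh(S/(2a)) − 1) = 22.954981·(cosh(1.470422) − 1) = 29.622229
T_max/T_min = cosh(S/(2a)) = 2.290449

a=22.955 sag=29.622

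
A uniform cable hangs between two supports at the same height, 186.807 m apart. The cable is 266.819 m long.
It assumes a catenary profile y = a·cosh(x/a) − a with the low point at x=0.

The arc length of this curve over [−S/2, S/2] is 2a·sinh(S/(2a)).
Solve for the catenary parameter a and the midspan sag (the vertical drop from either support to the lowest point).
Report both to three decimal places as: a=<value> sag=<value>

a=61.691 sag=85.291

seed: a₀ = √(S³/(24(L−S))) = √(186.807³/(24·80.012)) = 58.264837
iter 1: u=1.603085  f(a)=+1.093e+01  f'(a)=-3.520e+00  a ← 58.264837 − (+1.093e+01/-3.520e+00) = 61.370606
iter 2: u=1.521958  f(a)=+9.350e-01  f'(a)=-2.942e+00  a ← 61.370606 − (+9.350e-01/-2.942e+00) = 61.688461
iter 3: u=1.514116  f(a)=+8.252e-03  f'(a)=-2.890e+00  a ← 61.688461 − (+8.252e-03/-2.890e+00) = 61.691317
iter 4: u=1.514046  f(a)=+6.552e-07  f'(a)=-2.890e+00  a ← 61.691317 − (+6.552e-07/-2.890e+00) = 61.691317
iter 5: u=1.514046  f(a)=+0.000e+00  f'(a)=-2.890e+00  a ← 61.691317 − (+0.000e+00/-2.890e+00) = 61.691317
converged: |Δa| < 1e-12 after 5 iterations
sag = a·(cosh(S/(2a)) − 1) = 61.691317·(cosh(1.514046) − 1) = 85.291380
T_max/T_min = cosh(S/(2a)) = 2.382551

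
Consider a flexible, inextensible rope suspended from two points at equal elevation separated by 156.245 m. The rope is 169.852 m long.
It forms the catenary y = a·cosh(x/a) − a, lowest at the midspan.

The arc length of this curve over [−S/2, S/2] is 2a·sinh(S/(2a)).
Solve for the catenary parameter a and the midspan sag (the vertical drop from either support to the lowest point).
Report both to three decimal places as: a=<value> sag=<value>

seed: a₀ = √(S³/(24(L−S))) = √(156.245³/(24·13.607)) = 108.074287
iter 1: u=0.722859  f(a)=+3.600e-01  f'(a)=-2.652e-01  a ← 108.074287 − (+3.600e-01/-2.652e-01) = 109.431514
iter 2: u=0.713894  f(a)=+6.893e-03  f'(a)=-2.551e-01  a ← 109.431514 − (+6.893e-03/-2.551e-01) = 109.458530
iter 3: u=0.713718  f(a)=+2.637e-06  f'(a)=-2.549e-01  a ← 109.458530 − (+2.637e-06/-2.549e-01) = 109.458540
iter 4: u=0.713718  f(a)=+3.979e-13  f'(a)=-2.549e-01  a ← 109.458540 − (+3.979e-13/-2.549e-01) = 109.458540
converged: |Δa| < 1e-12 after 4 iterations
sag = a·(cosh(S/(2a)) − 1) = 109.458540·(cosh(0.713718) − 1) = 29.082419
T_max/T_min = cosh(S/(2a)) = 1.265693

a=109.459 sag=29.082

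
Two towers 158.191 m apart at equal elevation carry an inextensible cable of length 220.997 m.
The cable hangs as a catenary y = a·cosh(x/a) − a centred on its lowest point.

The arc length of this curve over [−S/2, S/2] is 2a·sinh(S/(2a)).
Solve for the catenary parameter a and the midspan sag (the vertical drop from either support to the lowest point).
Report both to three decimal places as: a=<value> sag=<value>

seed: a₀ = √(S³/(24(L−S))) = √(158.191³/(24·62.806)) = 51.246767
iter 1: u=1.543424  f(a)=+7.919e+00  f'(a)=-3.087e+00  a ← 51.246767 − (+7.919e+00/-3.087e+00) = 53.812193
iter 2: u=1.469843  f(a)=+6.335e-01  f'(a)=-2.611e+00  a ← 53.812193 − (+6.335e-01/-2.611e+00) = 54.054816
iter 3: u=1.463246  f(a)=+4.833e-03  f'(a)=-2.571e+00  a ← 54.054816 − (+4.833e-03/-2.571e+00) = 54.056696
iter 4: u=1.463195  f(a)=+2.860e-07  f'(a)=-2.571e+00  a ← 54.056696 − (+2.860e-07/-2.571e+00) = 54.056696
iter 5: u=1.463195  f(a)=+0.000e+00  f'(a)=-2.571e+00  a ← 54.056696 − (+0.000e+00/-2.571e+00) = 54.056696
converged: |Δa| < 1e-12 after 5 iterations
sag = a·(cosh(S/(2a)) − 1) = 54.056696·(cosh(1.463195) − 1) = 68.955681
T_max/T_min = cosh(S/(2a)) = 2.275618

a=54.057 sag=68.956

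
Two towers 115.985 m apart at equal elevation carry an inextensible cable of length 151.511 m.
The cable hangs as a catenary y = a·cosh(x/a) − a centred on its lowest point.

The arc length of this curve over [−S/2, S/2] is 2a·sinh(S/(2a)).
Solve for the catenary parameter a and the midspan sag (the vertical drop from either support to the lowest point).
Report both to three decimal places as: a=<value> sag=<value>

seed: a₀ = √(S³/(24(L−S))) = √(115.985³/(24·35.526)) = 42.778344
iter 1: u=1.355651  f(a)=+3.411e+00  f'(a)=-1.987e+00  a ← 42.778344 − (+3.411e+00/-1.987e+00) = 44.495088
iter 2: u=1.303346  f(a)=+2.161e-01  f'(a)=-1.742e+00  a ← 44.495088 − (+2.161e-01/-1.742e+00) = 44.619099
iter 3: u=1.299724  f(a)=+9.969e-04  f'(a)=-1.726e+00  a ← 44.619099 − (+9.969e-04/-1.726e+00) = 44.619676
iter 4: u=1.299707  f(a)=+2.143e-08  f'(a)=-1.726e+00  a ← 44.619676 − (+2.143e-08/-1.726e+00) = 44.619676
iter 5: u=1.299707  f(a)=+0.000e+00  f'(a)=-1.726e+00  a ← 44.619676 − (+0.000e+00/-1.726e+00) = 44.619676
converged: |Δa| < 1e-12 after 5 iterations
sag = a·(cosh(S/(2a)) − 1) = 44.619676·(cosh(1.299707) − 1) = 43.299669
T_max/T_min = cosh(S/(2a)) = 1.970416

a=44.620 sag=43.300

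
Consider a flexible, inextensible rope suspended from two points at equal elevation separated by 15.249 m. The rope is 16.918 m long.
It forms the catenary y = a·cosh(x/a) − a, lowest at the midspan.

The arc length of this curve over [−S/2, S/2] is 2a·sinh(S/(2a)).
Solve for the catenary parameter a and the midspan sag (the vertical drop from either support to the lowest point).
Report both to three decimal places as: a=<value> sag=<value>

a=9.559 sag=3.205

seed: a₀ = √(S³/(24(L−S))) = √(15.249³/(24·1.669)) = 9.408670
iter 1: u=0.810370  f(a)=+5.567e-02  f'(a)=-3.786e-01  a ← 9.408670 − (+5.567e-02/-3.786e-01) = 9.555690
iter 2: u=0.797902  f(a)=+1.332e-03  f'(a)=-3.607e-01  a ← 9.555690 − (+1.332e-03/-3.607e-01) = 9.559382
iter 3: u=0.797593  f(a)=+8.034e-07  f'(a)=-3.603e-01  a ← 9.559382 − (+8.034e-07/-3.603e-01) = 9.559384
iter 4: u=0.797593  f(a)=+2.913e-13  f'(a)=-3.603e-01  a ← 9.559384 − (+2.913e-13/-3.603e-01) = 9.559384
converged: |Δa| < 1e-12 after 4 iterations
sag = a·(cosh(S/(2a)) − 1) = 9.559384·(cosh(0.797593) − 1) = 3.205274
T_max/T_min = cosh(S/(2a)) = 1.335301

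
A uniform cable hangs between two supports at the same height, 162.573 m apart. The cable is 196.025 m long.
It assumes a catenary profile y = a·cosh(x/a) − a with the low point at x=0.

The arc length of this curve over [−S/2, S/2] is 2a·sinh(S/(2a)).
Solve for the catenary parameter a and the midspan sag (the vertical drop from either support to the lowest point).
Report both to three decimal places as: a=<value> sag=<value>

seed: a₀ = √(S³/(24(L−S))) = √(162.573³/(24·33.452)) = 73.157013
iter 1: u=1.111124  f(a)=+2.127e+00  f'(a)=-1.033e+00  a ← 73.157013 − (+2.127e+00/-1.033e+00) = 75.216755
iter 2: u=1.080697  f(a)=+9.313e-02  f'(a)=-9.439e-01  a ← 75.216755 − (+9.313e-02/-9.439e-01) = 75.315416
iter 3: u=1.079281  f(a)=+1.967e-04  f'(a)=-9.399e-01  a ← 75.315416 − (+1.967e-04/-9.399e-01) = 75.315625
iter 4: u=1.079278  f(a)=+8.812e-10  f'(a)=-9.399e-01  a ← 75.315625 − (+8.812e-10/-9.399e-01) = 75.315625
iter 5: u=1.079278  f(a)=-2.842e-14  f'(a)=-9.399e-01  a ← 75.315625 − (-2.842e-14/-9.399e-01) = 75.315625
converged: |Δa| < 1e-12 after 5 iterations
sag = a·(cosh(S/(2a)) − 1) = 75.315625·(cosh(1.079278) − 1) = 48.292196
T_max/T_min = cosh(S/(2a)) = 1.641198

a=75.316 sag=48.292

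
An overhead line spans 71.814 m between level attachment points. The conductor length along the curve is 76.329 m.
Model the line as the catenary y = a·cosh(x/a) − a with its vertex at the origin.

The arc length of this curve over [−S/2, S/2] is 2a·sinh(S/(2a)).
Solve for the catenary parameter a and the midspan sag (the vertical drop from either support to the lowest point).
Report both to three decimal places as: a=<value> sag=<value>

seed: a₀ = √(S³/(24(L−S))) = √(71.814³/(24·4.515)) = 58.462742
iter 1: u=0.614186  f(a)=+8.593e-02  f'(a)=-1.604e-01  a ← 58.462742 − (+8.593e-02/-1.604e-01) = 58.998572
iter 2: u=0.608608  f(a)=+1.196e-03  f'(a)=-1.559e-01  a ← 58.998572 − (+1.196e-03/-1.559e-01) = 59.006240
iter 3: u=0.608529  f(a)=+2.387e-07  f'(a)=-1.559e-01  a ← 59.006240 − (+2.387e-07/-1.559e-01) = 59.006241
iter 4: u=0.608529  f(a)=+1.421e-14  f'(a)=-1.559e-01  a ← 59.006241 − (+1.421e-14/-1.559e-01) = 59.006241
converged: |Δa| < 1e-12 after 4 iterations
sag = a·(cosh(S/(2a)) − 1) = 59.006241·(cosh(0.608529) − 1) = 11.266553
T_max/T_min = cosh(S/(2a)) = 1.190938

a=59.006 sag=11.267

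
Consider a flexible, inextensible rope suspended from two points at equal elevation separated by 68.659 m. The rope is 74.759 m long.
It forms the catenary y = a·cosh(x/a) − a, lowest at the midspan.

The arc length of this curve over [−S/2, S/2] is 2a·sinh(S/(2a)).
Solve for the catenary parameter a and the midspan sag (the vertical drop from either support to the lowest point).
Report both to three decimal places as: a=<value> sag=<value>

seed: a₀ = √(S³/(24(L−S))) = √(68.659³/(24·6.100)) = 47.019247
iter 1: u=0.730116  f(a)=+1.647e-01  f'(a)=-2.736e-01  a ← 47.019247 − (+1.647e-01/-2.736e-01) = 47.621169
iter 2: u=0.720887  f(a)=+3.215e-03  f'(a)=-2.630e-01  a ← 47.621169 − (+3.215e-03/-2.630e-01) = 47.633396
iter 3: u=0.720702  f(a)=+1.280e-06  f'(a)=-2.628e-01  a ← 47.633396 − (+1.280e-06/-2.628e-01) = 47.633401
iter 4: u=0.720702  f(a)=+1.847e-13  f'(a)=-2.628e-01  a ← 47.633401 − (+1.847e-13/-2.628e-01) = 47.633401
converged: |Δa| < 1e-12 after 4 iterations
sag = a·(cosh(S/(2a)) − 1) = 47.633401·(cosh(0.720702) − 1) = 12.915488
T_max/T_min = cosh(S/(2a)) = 1.271144

a=47.633 sag=12.915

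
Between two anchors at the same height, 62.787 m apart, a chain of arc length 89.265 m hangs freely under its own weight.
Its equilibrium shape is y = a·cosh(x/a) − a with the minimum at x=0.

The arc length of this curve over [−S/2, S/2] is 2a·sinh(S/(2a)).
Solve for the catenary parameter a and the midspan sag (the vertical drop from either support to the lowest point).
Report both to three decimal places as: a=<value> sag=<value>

seed: a₀ = √(S³/(24(L−S))) = √(62.787³/(24·26.478)) = 19.735875
iter 1: u=1.590682  f(a)=+3.559e+00  f'(a)=-3.426e+00  a ← 19.735875 − (+3.559e+00/-3.426e+00) = 20.774519
iter 2: u=1.511154  f(a)=+3.002e-01  f'(a)=-2.871e+00  a ← 20.774519 − (+3.002e-01/-2.871e+00) = 20.879112
iter 3: u=1.503584  f(a)=+2.572e-03  f'(a)=-2.822e+00  a ← 20.879112 − (+2.572e-03/-2.822e+00) = 20.880023
iter 4: u=1.503518  f(a)=+1.923e-07  f'(a)=-2.821e+00  a ← 20.880023 − (+1.923e-07/-2.821e+00) = 20.880023
iter 5: u=1.503518  f(a)=+1.421e-14  f'(a)=-2.821e+00  a ← 20.880023 − (+1.421e-14/-2.821e+00) = 20.880023
converged: |Δa| < 1e-12 after 5 iterations
sag = a·(cosh(S/(2a)) − 1) = 20.880023·(cosh(1.503518) − 1) = 28.395076
T_max/T_min = cosh(S/(2a)) = 2.359916

a=20.880 sag=28.395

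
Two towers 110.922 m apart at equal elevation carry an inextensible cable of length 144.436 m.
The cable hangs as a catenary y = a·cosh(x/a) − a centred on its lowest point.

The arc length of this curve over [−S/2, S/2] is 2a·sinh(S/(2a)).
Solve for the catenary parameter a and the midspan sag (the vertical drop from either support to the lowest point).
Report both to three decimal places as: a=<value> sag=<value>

a=42.942 sag=41.079

seed: a₀ = √(S³/(24(L−S))) = √(110.922³/(24·33.514)) = 41.191517
iter 1: u=1.346418  f(a)=+3.172e+00  f'(a)=-1.942e+00  a ← 41.191517 − (+3.172e+00/-1.942e+00) = 42.825038
iter 2: u=1.295060  f(a)=+1.985e-01  f'(a)=-1.706e+00  a ← 42.825038 − (+1.985e-01/-1.706e+00) = 42.941378
iter 3: u=1.291551  f(a)=+8.915e-04  f'(a)=-1.691e+00  a ← 42.941378 − (+8.915e-04/-1.691e+00) = 42.941905
iter 4: u=1.291536  f(a)=+1.817e-08  f'(a)=-1.691e+00  a ← 42.941905 − (+1.817e-08/-1.691e+00) = 42.941905
iter 5: u=1.291536  f(a)=+0.000e+00  f'(a)=-1.691e+00  a ← 42.941905 − (+0.000e+00/-1.691e+00) = 42.941905
converged: |Δa| < 1e-12 after 5 iterations
sag = a·(cosh(S/(2a)) − 1) = 42.941905·(cosh(1.291536) − 1) = 41.078609
T_max/T_min = cosh(S/(2a)) = 1.956609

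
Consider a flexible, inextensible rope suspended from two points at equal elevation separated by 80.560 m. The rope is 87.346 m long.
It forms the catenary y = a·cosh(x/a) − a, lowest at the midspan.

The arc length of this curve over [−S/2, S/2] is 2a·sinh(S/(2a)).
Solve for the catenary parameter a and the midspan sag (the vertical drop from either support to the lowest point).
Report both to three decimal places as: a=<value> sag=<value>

seed: a₀ = √(S³/(24(L−S))) = √(80.560³/(24·6.786)) = 56.658704
iter 1: u=0.710923  f(a)=+1.736e-01  f'(a)=-2.519e-01  a ← 56.658704 − (+1.736e-01/-2.519e-01) = 57.347817
iter 2: u=0.702381  f(a)=+3.217e-03  f'(a)=-2.426e-01  a ← 57.347817 − (+3.217e-03/-2.426e-01) = 57.361078
iter 3: u=0.702218  f(a)=+1.152e-06  f'(a)=-2.424e-01  a ← 57.361078 − (+1.152e-06/-2.424e-01) = 57.361083
iter 4: u=0.702218  f(a)=+1.279e-13  f'(a)=-2.424e-01  a ← 57.361083 − (+1.279e-13/-2.424e-01) = 57.361083
converged: |Δa| < 1e-12 after 4 iterations
sag = a·(cosh(S/(2a)) − 1) = 57.361083·(cosh(0.702218) − 1) = 14.733471
T_max/T_min = cosh(S/(2a)) = 1.256855

a=57.361 sag=14.733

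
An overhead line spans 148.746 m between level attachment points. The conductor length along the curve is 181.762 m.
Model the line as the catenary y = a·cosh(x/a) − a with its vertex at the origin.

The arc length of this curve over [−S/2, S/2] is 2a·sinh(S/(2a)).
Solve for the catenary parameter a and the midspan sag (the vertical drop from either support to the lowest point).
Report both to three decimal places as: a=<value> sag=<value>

seed: a₀ = √(S³/(24(L−S))) = √(148.746³/(24·33.016)) = 64.446613
iter 1: u=1.154025  f(a)=+2.270e+00  f'(a)=-1.168e+00  a ← 64.446613 − (+2.270e+00/-1.168e+00) = 66.390174
iter 2: u=1.120241  f(a)=+1.067e-01  f'(a)=-1.060e+00  a ← 66.390174 − (+1.067e-01/-1.060e+00) = 66.490824
iter 3: u=1.118545  f(a)=+2.617e-04  f'(a)=-1.055e+00  a ← 66.490824 − (+2.617e-04/-1.055e+00) = 66.491072
iter 4: u=1.118541  f(a)=+1.582e-09  f'(a)=-1.055e+00  a ← 66.491072 − (+1.582e-09/-1.055e+00) = 66.491072
iter 5: u=1.118541  f(a)=+0.000e+00  f'(a)=-1.055e+00  a ← 66.491072 − (+0.000e+00/-1.055e+00) = 66.491072
converged: |Δa| < 1e-12 after 5 iterations
sag = a·(cosh(S/(2a)) − 1) = 66.491072·(cosh(1.118541) − 1) = 46.116294
T_max/T_min = cosh(S/(2a)) = 1.693571

a=66.491 sag=46.116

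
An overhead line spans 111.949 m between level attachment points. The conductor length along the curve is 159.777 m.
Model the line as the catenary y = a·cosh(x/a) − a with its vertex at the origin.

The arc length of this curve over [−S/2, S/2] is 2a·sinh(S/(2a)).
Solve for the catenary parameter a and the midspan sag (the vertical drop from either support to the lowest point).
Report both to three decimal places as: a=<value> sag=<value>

a=37.012 sag=51.034

seed: a₀ = √(S³/(24(L−S))) = √(111.949³/(24·47.828)) = 34.960980
iter 1: u=1.601056  f(a)=+6.518e+00  f'(a)=-3.505e+00  a ← 34.960980 − (+6.518e+00/-3.505e+00) = 36.820676
iter 2: u=1.520192  f(a)=+5.562e-01  f'(a)=-2.930e+00  a ← 36.820676 − (+5.562e-01/-2.930e+00) = 37.010503
iter 3: u=1.512395  f(a)=+4.885e-03  f'(a)=-2.879e+00  a ← 37.010503 − (+4.885e-03/-2.879e+00) = 37.012200
iter 4: u=1.512326  f(a)=+3.841e-07  f'(a)=-2.878e+00  a ← 37.012200 − (+3.841e-07/-2.878e+00) = 37.012200
iter 5: u=1.512326  f(a)=-2.842e-14  f'(a)=-2.878e+00  a ← 37.012200 − (-2.842e-14/-2.878e+00) = 37.012200
converged: |Δa| < 1e-12 after 5 iterations
sag = a·(cosh(S/(2a)) − 1) = 37.012200·(cosh(1.512326) − 1) = 51.033671
T_max/T_min = cosh(S/(2a)) = 2.378834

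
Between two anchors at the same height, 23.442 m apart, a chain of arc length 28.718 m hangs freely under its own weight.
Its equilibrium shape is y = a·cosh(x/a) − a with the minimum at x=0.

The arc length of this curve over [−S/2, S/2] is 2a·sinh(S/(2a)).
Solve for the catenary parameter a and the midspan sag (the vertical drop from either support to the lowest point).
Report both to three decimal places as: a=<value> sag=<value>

seed: a₀ = √(S³/(24(L−S))) = √(23.442³/(24·5.276)) = 10.086349
iter 1: u=1.162066  f(a)=+3.679e-01  f'(a)=-1.194e+00  a ← 10.086349 − (+3.679e-01/-1.194e+00) = 10.394367
iter 2: u=1.127630  f(a)=+1.753e-02  f'(a)=-1.083e+00  a ← 10.394367 − (+1.753e-02/-1.083e+00) = 10.410548
iter 3: u=1.125877  f(a)=+4.417e-05  f'(a)=-1.078e+00  a ← 10.410548 − (+4.417e-05/-1.078e+00) = 10.410589
iter 4: u=1.125873  f(a)=+2.822e-10  f'(a)=-1.078e+00  a ← 10.410589 − (+2.822e-10/-1.078e+00) = 10.410589
iter 5: u=1.125873  f(a)=-3.553e-15  f'(a)=-1.078e+00  a ← 10.410589 − (-3.553e-15/-1.078e+00) = 10.410589
converged: |Δa| < 1e-12 after 5 iterations
sag = a·(cosh(S/(2a)) − 1) = 10.410589·(cosh(1.125873) − 1) = 7.325285
T_max/T_min = cosh(S/(2a)) = 1.703638

a=10.411 sag=7.325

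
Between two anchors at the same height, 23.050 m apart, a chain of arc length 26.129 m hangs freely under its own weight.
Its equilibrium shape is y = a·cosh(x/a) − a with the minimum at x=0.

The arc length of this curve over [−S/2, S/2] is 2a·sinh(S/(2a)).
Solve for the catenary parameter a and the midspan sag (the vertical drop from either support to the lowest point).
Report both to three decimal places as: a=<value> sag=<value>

a=13.124 sag=5.394

seed: a₀ = √(S³/(24(L−S))) = √(23.050³/(24·3.079)) = 12.873479
iter 1: u=0.895251  f(a)=+1.258e-01  f'(a)=-5.178e-01  a ← 12.873479 − (+1.258e-01/-5.178e-01) = 13.116368
iter 2: u=0.878673  f(a)=+3.648e-03  f'(a)=-4.882e-01  a ← 13.116368 − (+3.648e-03/-4.882e-01) = 13.123841
iter 3: u=0.878173  f(a)=+3.271e-06  f'(a)=-4.873e-01  a ← 13.123841 − (+3.271e-06/-4.873e-01) = 13.123847
iter 4: u=0.878172  f(a)=+2.640e-12  f'(a)=-4.873e-01  a ← 13.123847 − (+2.640e-12/-4.873e-01) = 13.123847
converged: |Δa| < 1e-12 after 4 iterations
sag = a·(cosh(S/(2a)) − 1) = 13.123847·(cosh(0.878172) − 1) = 5.394158
T_max/T_min = cosh(S/(2a)) = 1.411020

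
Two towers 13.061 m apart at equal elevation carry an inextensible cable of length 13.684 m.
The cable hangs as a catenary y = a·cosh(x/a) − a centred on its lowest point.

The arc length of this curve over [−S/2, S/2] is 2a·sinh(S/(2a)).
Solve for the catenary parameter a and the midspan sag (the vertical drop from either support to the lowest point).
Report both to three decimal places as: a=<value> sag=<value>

a=12.294 sag=1.776

seed: a₀ = √(S³/(24(L−S))) = √(13.061³/(24·0.623)) = 12.207170
iter 1: u=0.534972  f(a)=+8.976e-03  f'(a)=-1.050e-01  a ← 12.207170 − (+8.976e-03/-1.050e-01) = 12.292638
iter 2: u=0.531253  f(a)=+9.514e-05  f'(a)=-1.028e-01  a ← 12.292638 − (+9.514e-05/-1.028e-01) = 12.293563
iter 3: u=0.531213  f(a)=+1.094e-08  f'(a)=-1.028e-01  a ← 12.293563 − (+1.094e-08/-1.028e-01) = 12.293563
iter 4: u=0.531213  f(a)=+1.776e-15  f'(a)=-1.028e-01  a ← 12.293563 − (+1.776e-15/-1.028e-01) = 12.293563
converged: |Δa| < 1e-12 after 4 iterations
sag = a·(cosh(S/(2a)) − 1) = 12.293563·(cosh(0.531213) − 1) = 1.775718
T_max/T_min = cosh(S/(2a)) = 1.144443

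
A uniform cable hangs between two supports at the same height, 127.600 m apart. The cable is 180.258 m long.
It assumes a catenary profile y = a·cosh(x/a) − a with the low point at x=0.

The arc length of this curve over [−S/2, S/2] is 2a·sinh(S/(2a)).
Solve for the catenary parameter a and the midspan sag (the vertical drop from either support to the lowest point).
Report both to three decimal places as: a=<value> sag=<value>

seed: a₀ = √(S³/(24(L−S))) = √(127.600³/(24·52.658)) = 40.545085
iter 1: u=1.573557  f(a)=+6.917e+00  f'(a)=-3.300e+00  a ← 40.545085 − (+6.917e+00/-3.300e+00) = 42.641043
iter 2: u=1.496211  f(a)=+5.726e-01  f'(a)=-2.775e+00  a ← 42.641043 − (+5.726e-01/-2.775e+00) = 42.847406
iter 3: u=1.489005  f(a)=+4.705e-03  f'(a)=-2.729e+00  a ← 42.847406 − (+4.705e-03/-2.729e+00) = 42.849130
iter 4: u=1.488945  f(a)=+3.235e-07  f'(a)=-2.729e+00  a ← 42.849130 − (+3.235e-07/-2.729e+00) = 42.849130
iter 5: u=1.488945  f(a)=+0.000e+00  f'(a)=-2.729e+00  a ← 42.849130 − (+0.000e+00/-2.729e+00) = 42.849130
converged: |Δa| < 1e-12 after 5 iterations
sag = a·(cosh(S/(2a)) − 1) = 42.849130·(cosh(1.488945) − 1) = 56.947085
T_max/T_min = cosh(S/(2a)) = 2.329014

a=42.849 sag=56.947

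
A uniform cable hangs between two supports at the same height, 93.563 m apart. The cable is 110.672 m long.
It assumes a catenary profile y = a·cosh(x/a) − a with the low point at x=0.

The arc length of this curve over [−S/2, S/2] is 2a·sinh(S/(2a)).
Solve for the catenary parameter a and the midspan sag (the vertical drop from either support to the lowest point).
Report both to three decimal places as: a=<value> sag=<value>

seed: a₀ = √(S³/(24(L−S))) = √(93.563³/(24·17.109)) = 44.662011
iter 1: u=1.047456  f(a)=+9.635e-01  f'(a)=-8.536e-01  a ← 44.662011 − (+9.635e-01/-8.536e-01) = 45.790751
iter 2: u=1.021636  f(a)=+3.773e-02  f'(a)=-7.879e-01  a ← 45.790751 − (+3.773e-02/-7.879e-01) = 45.838642
iter 3: u=1.020569  f(a)=+6.310e-05  f'(a)=-7.853e-01  a ← 45.838642 − (+6.310e-05/-7.853e-01) = 45.838722
iter 4: u=1.020567  f(a)=+1.771e-10  f'(a)=-7.853e-01  a ← 45.838722 − (+1.771e-10/-7.853e-01) = 45.838722
iter 5: u=1.020567  f(a)=+1.421e-14  f'(a)=-7.853e-01  a ← 45.838722 − (+1.421e-14/-7.853e-01) = 45.838722
converged: |Δa| < 1e-12 after 5 iterations
sag = a·(cosh(S/(2a)) − 1) = 45.838722·(cosh(1.020567) − 1) = 26.017115
T_max/T_min = cosh(S/(2a)) = 1.567579

a=45.839 sag=26.017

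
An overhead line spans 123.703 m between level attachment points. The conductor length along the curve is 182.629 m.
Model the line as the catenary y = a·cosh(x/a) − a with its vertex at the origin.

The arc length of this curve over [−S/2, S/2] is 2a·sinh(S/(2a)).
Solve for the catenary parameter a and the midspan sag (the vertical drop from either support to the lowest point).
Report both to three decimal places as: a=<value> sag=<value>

a=38.958 sag=60.320

seed: a₀ = √(S³/(24(L−S))) = √(123.703³/(24·58.926)) = 36.585690
iter 1: u=1.690593  f(a)=+9.017e+00  f'(a)=-4.241e+00  a ← 36.585690 − (+9.017e+00/-4.241e+00) = 38.711868
iter 2: u=1.597740  f(a)=+8.458e-01  f'(a)=-3.480e+00  a ← 38.711868 − (+8.458e-01/-3.480e+00) = 38.954947
iter 3: u=1.587770  f(a)=+9.143e-03  f'(a)=-3.405e+00  a ← 38.954947 − (+9.143e-03/-3.405e+00) = 38.957632
iter 4: u=1.587661  f(a)=+1.094e-06  f'(a)=-3.404e+00  a ← 38.957632 − (+1.094e-06/-3.404e+00) = 38.957632
iter 5: u=1.587661  f(a)=+2.842e-14  f'(a)=-3.404e+00  a ← 38.957632 − (+2.842e-14/-3.404e+00) = 38.957632
converged: |Δa| < 1e-12 after 5 iterations
sag = a·(cosh(S/(2a)) − 1) = 38.957632·(cosh(1.587661) − 1) = 60.319933
T_max/T_min = cosh(S/(2a)) = 2.548347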